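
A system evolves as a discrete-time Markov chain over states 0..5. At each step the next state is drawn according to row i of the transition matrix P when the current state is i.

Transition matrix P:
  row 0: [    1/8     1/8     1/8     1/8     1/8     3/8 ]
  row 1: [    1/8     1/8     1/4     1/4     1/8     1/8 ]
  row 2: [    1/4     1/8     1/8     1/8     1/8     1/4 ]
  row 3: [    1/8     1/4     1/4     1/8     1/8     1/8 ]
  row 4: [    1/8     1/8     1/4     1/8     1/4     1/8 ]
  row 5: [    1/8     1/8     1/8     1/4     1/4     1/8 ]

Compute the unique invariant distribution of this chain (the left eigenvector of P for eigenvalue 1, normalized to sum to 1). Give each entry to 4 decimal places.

Balance equations π_j = Σ_i π_i·P[i][j]:
  π_0 = 1/8·π_0 + 1/8·π_1 + 1/4·π_2 + 1/8·π_3 + 1/8·π_4 + 1/8·π_5
  π_1 = 1/8·π_0 + 1/8·π_1 + 1/8·π_2 + 1/4·π_3 + 1/8·π_4 + 1/8·π_5
  π_2 = 1/8·π_0 + 1/4·π_1 + 1/8·π_2 + 1/4·π_3 + 1/4·π_4 + 1/8·π_5
  π_3 = 1/8·π_0 + 1/4·π_1 + 1/8·π_2 + 1/8·π_3 + 1/8·π_4 + 1/4·π_5
  π_4 = 1/8·π_0 + 1/8·π_1 + 1/8·π_2 + 1/8·π_3 + 1/4·π_4 + 1/4·π_5
  normalize: π_0 + π_1 + π_2 + π_3 + π_4 + π_5 = 1
Solving the linear system gives exactly π = [4/27, 248/1701, 5/27, 283/1701, 32/189, 5/27].

π = [0.1481, 0.1458, 0.1852, 0.1664, 0.1693, 0.1852]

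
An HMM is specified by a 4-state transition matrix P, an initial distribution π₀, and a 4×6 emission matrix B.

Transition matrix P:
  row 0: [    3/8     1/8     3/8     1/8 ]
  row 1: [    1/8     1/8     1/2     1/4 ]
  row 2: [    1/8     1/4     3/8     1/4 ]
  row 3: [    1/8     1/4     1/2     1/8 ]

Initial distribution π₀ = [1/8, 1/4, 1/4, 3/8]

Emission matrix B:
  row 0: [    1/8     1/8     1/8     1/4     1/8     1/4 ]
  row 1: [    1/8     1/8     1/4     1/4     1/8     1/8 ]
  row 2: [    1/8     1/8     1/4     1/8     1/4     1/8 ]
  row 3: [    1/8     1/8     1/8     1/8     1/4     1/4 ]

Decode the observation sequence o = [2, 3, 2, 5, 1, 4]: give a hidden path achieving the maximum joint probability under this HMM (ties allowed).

path = [2, 1, 2, 3, 2, 2]

t=0: δ = [1.562e-02, 6.250e-02, 6.250e-02, 4.688e-02]  (obs o_0=2)
t=1: δ = [1.953e-03, 3.906e-03, 3.906e-03, 1.953e-03]  ψ = [1, 2, 1, 1]  (obs o_1=3)
t=2: δ = [9.155e-05, 2.441e-04, 4.883e-04, 1.221e-04]  ψ = [0, 2, 1, 1]  (obs o_2=2)
t=3: δ = [1.526e-05, 1.526e-05, 2.289e-05, 3.052e-05]  ψ = [2, 2, 2, 2]  (obs o_3=5)
t=4: δ = [7.153e-07, 9.537e-07, 1.907e-06, 7.153e-07]  ψ = [0, 3, 3, 2]  (obs o_4=1)
t=5: δ = [3.353e-08, 5.960e-08, 1.788e-07, 1.192e-07]  ψ = [0, 2, 2, 2]  (obs o_5=4)
backtrack: best end state = 2; path = [2, 1, 2, 3, 2, 2]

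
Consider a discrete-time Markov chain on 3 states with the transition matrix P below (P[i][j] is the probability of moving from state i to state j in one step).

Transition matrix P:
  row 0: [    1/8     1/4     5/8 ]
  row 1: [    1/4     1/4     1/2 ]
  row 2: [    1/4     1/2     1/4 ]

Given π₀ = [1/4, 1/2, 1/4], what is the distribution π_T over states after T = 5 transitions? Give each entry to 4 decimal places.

t=0: π = [0.2500, 0.5000, 0.2500]
t=1: π = [0.2188, 0.3125, 0.4688]
t=2: π = [0.2227, 0.3672, 0.4102]
t=3: π = [0.2222, 0.3525, 0.4253]
t=4: π = [0.2222, 0.3563, 0.4214]
t=5: π = [0.2222, 0.3554, 0.4224]

π = [0.2222, 0.3554, 0.4224]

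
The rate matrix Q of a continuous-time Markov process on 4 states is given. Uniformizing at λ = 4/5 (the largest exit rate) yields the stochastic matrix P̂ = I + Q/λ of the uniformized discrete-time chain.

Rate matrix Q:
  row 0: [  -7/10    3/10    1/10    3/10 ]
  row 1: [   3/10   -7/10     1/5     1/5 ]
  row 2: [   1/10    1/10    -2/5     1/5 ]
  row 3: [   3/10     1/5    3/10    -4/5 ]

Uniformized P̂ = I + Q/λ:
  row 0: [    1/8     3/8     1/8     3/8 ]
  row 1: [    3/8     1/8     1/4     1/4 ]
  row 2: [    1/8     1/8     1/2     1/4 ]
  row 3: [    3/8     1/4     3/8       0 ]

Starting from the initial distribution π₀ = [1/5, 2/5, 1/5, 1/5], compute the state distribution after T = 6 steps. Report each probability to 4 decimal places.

π = [0.2336, 0.2114, 0.3315, 0.2235]

t=0: π = [0.2000, 0.4000, 0.2000, 0.2000]
t=1: π = [0.2750, 0.2000, 0.3000, 0.2250]
t=2: π = [0.2313, 0.2219, 0.3188, 0.2281]
t=3: π = [0.2375, 0.2113, 0.3293, 0.2219]
t=4: π = [0.2333, 0.2121, 0.3304, 0.2242]
t=5: π = [0.2341, 0.2114, 0.3315, 0.2231]
t=6: π = [0.2336, 0.2114, 0.3315, 0.2235]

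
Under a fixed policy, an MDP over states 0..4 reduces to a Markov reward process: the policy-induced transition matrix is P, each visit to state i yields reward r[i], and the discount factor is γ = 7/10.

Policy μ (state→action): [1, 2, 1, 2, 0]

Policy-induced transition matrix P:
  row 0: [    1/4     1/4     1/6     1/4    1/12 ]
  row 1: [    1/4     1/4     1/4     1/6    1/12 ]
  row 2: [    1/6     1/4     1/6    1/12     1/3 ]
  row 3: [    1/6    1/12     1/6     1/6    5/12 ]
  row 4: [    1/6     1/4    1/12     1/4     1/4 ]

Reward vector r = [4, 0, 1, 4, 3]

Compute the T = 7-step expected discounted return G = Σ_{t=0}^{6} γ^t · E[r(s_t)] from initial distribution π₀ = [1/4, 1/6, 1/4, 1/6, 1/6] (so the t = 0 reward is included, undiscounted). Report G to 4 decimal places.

G = 7.3462

t=0: π = [0.2500, 0.1667, 0.2500, 0.1667, 0.1667], E[r] = 2.4167, γ^t·E[r] = 2.416667, running G = 2.416667
t=1: π = [0.2014, 0.2222, 0.1667, 0.1806, 0.2292], E[r] = 2.3819, γ^t·E[r] = 1.667361, running G = 4.084028
t=2: π = [0.2020, 0.2199, 0.1661, 0.1887, 0.2234], E[r] = 2.3987, γ^t·E[r] = 1.175376, running G = 5.259404
t=3: π = [0.2018, 0.2186, 0.1664, 0.1883, 0.2250], E[r] = 2.4017, γ^t·E[r] = 0.823772, running G = 6.083176
t=4: π = [0.2017, 0.2186, 0.1661, 0.1884, 0.2252], E[r] = 2.4019, γ^t·E[r] = 0.576705, running G = 6.659882
t=5: π = [0.2017, 0.2186, 0.1661, 0.1884, 0.2252], E[r] = 2.4020, γ^t·E[r] = 0.403710, running G = 7.063591
t=6: π = [0.2017, 0.2186, 0.1661, 0.1884, 0.2252], E[r] = 2.4020, γ^t·E[r] = 0.282599, running G = 7.346190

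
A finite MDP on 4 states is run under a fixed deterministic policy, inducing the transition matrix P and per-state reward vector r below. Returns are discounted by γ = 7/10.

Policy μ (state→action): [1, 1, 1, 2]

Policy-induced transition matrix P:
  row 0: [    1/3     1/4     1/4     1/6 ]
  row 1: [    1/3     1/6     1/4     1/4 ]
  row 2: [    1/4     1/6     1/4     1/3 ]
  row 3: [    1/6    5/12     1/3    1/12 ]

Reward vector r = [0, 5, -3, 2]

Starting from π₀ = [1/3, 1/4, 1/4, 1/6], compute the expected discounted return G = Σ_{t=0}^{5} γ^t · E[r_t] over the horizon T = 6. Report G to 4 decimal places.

G = 2.4497

t=0: π = [0.3333, 0.2500, 0.2500, 0.1667], E[r] = 0.8333, γ^t·E[r] = 0.833333, running G = 0.833333
t=1: π = [0.2847, 0.2361, 0.2639, 0.2153], E[r] = 0.8194, γ^t·E[r] = 0.573611, running G = 1.406944
t=2: π = [0.2755, 0.2442, 0.2679, 0.2124], E[r] = 0.8420, γ^t·E[r] = 0.412587, running G = 1.819531
t=3: π = [0.2756, 0.2427, 0.2677, 0.2140], E[r] = 0.8384, γ^t·E[r] = 0.287587, running G = 2.107118
t=4: π = [0.2754, 0.2431, 0.2678, 0.2137], E[r] = 0.8395, γ^t·E[r] = 0.201564, running G = 2.308682
t=5: π = [0.2754, 0.2430, 0.2678, 0.2138], E[r] = 0.8393, γ^t·E[r] = 0.141055, running G = 2.449738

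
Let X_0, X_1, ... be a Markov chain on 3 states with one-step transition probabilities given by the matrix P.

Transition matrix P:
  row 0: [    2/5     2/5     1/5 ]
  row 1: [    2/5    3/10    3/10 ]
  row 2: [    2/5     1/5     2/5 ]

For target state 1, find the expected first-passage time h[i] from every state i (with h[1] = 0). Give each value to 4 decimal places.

First-step conditioning: h[1] = 0; for i ≠ 1, h[i] = 1 + Σ_k P[i][k]·h[k].
  h[0] = 1 + 2/5·h[0] + 1/5·h[2]
  h[2] = 1 + 2/5·h[0] + 2/5·h[2]
Solving the 2×2 linear system over states ≠ 1 gives exactly h = [20/7, 0, 25/7] (h[1] = 0 is the target).

h = [2.8571, 0.0000, 3.5714]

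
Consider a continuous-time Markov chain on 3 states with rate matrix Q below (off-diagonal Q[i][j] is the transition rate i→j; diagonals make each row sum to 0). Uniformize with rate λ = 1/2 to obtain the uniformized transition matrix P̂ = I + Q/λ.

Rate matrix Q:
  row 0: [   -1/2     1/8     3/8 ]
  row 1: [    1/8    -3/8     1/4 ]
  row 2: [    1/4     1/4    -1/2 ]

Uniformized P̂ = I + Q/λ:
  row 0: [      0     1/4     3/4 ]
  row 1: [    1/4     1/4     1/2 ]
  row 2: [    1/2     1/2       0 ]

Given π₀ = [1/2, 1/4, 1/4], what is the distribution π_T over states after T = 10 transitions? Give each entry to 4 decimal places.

π = [0.2776, 0.3459, 0.3765]

t=0: π = [0.5000, 0.2500, 0.2500]
t=1: π = [0.1875, 0.3125, 0.5000]
t=2: π = [0.3281, 0.3750, 0.2969]
t=3: π = [0.2422, 0.3242, 0.4336]
t=4: π = [0.2979, 0.3584, 0.3438]
t=5: π = [0.2615, 0.3359, 0.4026]
t=6: π = [0.2853, 0.3506, 0.3641]
t=7: π = [0.2697, 0.3410, 0.3893]
t=8: π = [0.2799, 0.3473, 0.3728]
t=9: π = [0.2732, 0.3432, 0.3836]
t=10: π = [0.2776, 0.3459, 0.3765]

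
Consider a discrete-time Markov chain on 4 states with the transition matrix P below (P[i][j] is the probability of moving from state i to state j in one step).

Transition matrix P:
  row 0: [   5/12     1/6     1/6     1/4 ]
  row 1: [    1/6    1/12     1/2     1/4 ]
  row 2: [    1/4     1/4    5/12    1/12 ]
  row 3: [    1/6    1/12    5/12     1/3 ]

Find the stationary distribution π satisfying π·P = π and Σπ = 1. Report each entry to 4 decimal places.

π = [0.2628, 0.1660, 0.3648, 0.2064]

Balance equations π_j = Σ_i π_i·P[i][j]:
  π_0 = 5/12·π_0 + 1/6·π_1 + 1/4·π_2 + 1/6·π_3
  π_1 = 1/6·π_0 + 1/12·π_1 + 1/4·π_2 + 1/12·π_3
  π_2 = 1/6·π_0 + 1/2·π_1 + 5/12·π_2 + 5/12·π_3
  normalize: π_0 + π_1 + π_2 + π_3 = 1
Solving the linear system gives exactly π = [345/1313, 218/1313, 479/1313, 271/1313].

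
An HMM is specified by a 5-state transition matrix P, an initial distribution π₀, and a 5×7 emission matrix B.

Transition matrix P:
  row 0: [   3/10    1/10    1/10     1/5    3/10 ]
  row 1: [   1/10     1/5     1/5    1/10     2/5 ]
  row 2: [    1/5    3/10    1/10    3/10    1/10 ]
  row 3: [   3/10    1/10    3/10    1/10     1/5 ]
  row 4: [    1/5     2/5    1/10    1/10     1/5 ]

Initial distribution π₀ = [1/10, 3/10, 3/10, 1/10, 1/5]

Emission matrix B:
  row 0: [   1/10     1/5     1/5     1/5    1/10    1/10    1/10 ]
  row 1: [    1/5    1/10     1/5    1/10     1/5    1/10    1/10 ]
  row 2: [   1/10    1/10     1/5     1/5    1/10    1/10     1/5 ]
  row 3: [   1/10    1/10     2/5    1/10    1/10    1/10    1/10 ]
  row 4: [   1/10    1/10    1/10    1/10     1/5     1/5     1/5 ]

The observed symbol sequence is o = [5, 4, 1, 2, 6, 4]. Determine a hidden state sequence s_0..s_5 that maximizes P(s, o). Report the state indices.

path = [4, 1, 4, 1, 4, 1]

t=0: δ = [1.000e-02, 3.000e-02, 3.000e-02, 1.000e-02, 4.000e-02]  (obs o_0=5)
t=1: δ = [8.000e-04, 3.200e-03, 6.000e-04, 9.000e-04, 2.400e-03]  ψ = [4, 4, 1, 2, 1]  (obs o_1=4)
t=2: δ = [9.600e-05, 9.600e-05, 6.400e-05, 3.200e-05, 1.280e-04]  ψ = [4, 4, 1, 1, 1]  (obs o_2=1)
t=3: δ = [5.760e-06, 1.024e-05, 3.840e-06, 7.680e-06, 3.840e-06]  ψ = [0, 4, 1, 0, 1]  (obs o_3=2)
t=4: δ = [2.304e-07, 2.048e-07, 4.608e-07, 1.152e-07, 8.192e-07]  ψ = [3, 1, 3, 0, 1]  (obs o_4=6)
t=5: δ = [1.638e-08, 6.554e-08, 8.192e-09, 1.382e-08, 3.277e-08]  ψ = [4, 4, 4, 2, 4]  (obs o_5=4)
backtrack: best end state = 1; path = [4, 1, 4, 1, 4, 1]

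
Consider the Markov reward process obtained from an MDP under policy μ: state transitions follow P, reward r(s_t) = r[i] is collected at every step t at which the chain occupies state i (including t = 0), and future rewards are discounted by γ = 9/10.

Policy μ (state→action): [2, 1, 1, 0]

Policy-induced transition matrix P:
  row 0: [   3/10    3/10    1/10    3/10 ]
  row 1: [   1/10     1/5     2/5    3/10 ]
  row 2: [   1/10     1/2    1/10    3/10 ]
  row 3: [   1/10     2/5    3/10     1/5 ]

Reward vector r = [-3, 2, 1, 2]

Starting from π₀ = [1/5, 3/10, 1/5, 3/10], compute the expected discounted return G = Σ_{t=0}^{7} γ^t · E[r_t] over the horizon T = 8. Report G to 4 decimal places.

G = 5.9719

t=0: π = [0.2000, 0.3000, 0.2000, 0.3000], E[r] = 0.8000, γ^t·E[r] = 0.800000, running G = 0.800000
t=1: π = [0.1400, 0.3400, 0.2500, 0.2700], E[r] = 1.0500, γ^t·E[r] = 0.945000, running G = 1.745000
t=2: π = [0.1280, 0.3430, 0.2560, 0.2730], E[r] = 1.1040, γ^t·E[r] = 0.894240, running G = 2.639240
t=3: π = [0.1256, 0.3442, 0.2575, 0.2727], E[r] = 1.1145, γ^t·E[r] = 0.812471, running G = 3.451711
t=4: π = [0.1251, 0.3444, 0.2578, 0.2727], E[r] = 1.1166, γ^t·E[r] = 0.732601, running G = 4.184312
t=5: π = [0.1250, 0.3444, 0.2579, 0.2727], E[r] = 1.1170, γ^t·E[r] = 0.659594, running G = 4.843906
t=6: π = [0.1250, 0.3444, 0.2579, 0.2727], E[r] = 1.1171, γ^t·E[r] = 0.593679, running G = 5.437585
t=7: π = [0.1250, 0.3444, 0.2579, 0.2727], E[r] = 1.1171, γ^t·E[r] = 0.534319, running G = 5.971904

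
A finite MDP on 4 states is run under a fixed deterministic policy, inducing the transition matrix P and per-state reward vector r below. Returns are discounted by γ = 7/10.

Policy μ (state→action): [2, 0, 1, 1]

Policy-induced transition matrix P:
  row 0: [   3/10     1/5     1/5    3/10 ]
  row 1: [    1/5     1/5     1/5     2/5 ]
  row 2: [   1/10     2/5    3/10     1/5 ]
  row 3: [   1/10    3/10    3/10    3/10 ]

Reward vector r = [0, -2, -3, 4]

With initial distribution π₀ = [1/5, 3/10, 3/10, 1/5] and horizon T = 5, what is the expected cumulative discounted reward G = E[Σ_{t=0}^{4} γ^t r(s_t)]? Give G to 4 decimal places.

G = -0.9024

t=0: π = [0.2000, 0.3000, 0.3000, 0.2000], E[r] = -0.7000, γ^t·E[r] = -0.700000, running G = -0.700000
t=1: π = [0.1700, 0.2800, 0.2500, 0.3000], E[r] = -0.1100, γ^t·E[r] = -0.077000, running G = -0.777000
t=2: π = [0.1620, 0.2800, 0.2550, 0.3030], E[r] = -0.1130, γ^t·E[r] = -0.055370, running G = -0.832370
t=3: π = [0.1604, 0.2813, 0.2558, 0.3025], E[r] = -0.1200, γ^t·E[r] = -0.041160, running G = -0.873530
t=4: π = [0.1602, 0.2814, 0.2558, 0.3026], E[r] = -0.1201, γ^t·E[r] = -0.028838, running G = -0.902368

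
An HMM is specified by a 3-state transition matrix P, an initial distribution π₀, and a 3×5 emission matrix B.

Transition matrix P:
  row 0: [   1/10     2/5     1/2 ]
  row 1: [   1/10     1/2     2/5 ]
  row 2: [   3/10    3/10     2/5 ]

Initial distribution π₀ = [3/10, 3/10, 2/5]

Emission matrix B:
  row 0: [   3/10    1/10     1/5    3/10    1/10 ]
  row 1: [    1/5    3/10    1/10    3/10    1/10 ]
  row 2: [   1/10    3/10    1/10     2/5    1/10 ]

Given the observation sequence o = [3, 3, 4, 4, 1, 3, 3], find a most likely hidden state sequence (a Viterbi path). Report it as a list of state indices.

t=0: δ = [9.000e-02, 9.000e-02, 1.600e-01]  (obs o_0=3)
t=1: δ = [1.440e-02, 1.440e-02, 2.560e-02]  ψ = [2, 2, 2]  (obs o_1=3)
t=2: δ = [7.680e-04, 7.680e-04, 1.024e-03]  ψ = [2, 2, 2]  (obs o_2=4)
t=3: δ = [3.072e-05, 3.840e-05, 4.096e-05]  ψ = [2, 1, 2]  (obs o_3=4)
t=4: δ = [1.229e-06, 5.760e-06, 4.915e-06]  ψ = [2, 1, 2]  (obs o_4=1)
t=5: δ = [4.424e-07, 8.640e-07, 9.216e-07]  ψ = [2, 1, 1]  (obs o_5=3)
t=6: δ = [8.294e-08, 1.296e-07, 1.475e-07]  ψ = [2, 1, 2]  (obs o_6=3)
backtrack: best end state = 2; path = [2, 2, 1, 1, 1, 2, 2]

path = [2, 2, 1, 1, 1, 2, 2]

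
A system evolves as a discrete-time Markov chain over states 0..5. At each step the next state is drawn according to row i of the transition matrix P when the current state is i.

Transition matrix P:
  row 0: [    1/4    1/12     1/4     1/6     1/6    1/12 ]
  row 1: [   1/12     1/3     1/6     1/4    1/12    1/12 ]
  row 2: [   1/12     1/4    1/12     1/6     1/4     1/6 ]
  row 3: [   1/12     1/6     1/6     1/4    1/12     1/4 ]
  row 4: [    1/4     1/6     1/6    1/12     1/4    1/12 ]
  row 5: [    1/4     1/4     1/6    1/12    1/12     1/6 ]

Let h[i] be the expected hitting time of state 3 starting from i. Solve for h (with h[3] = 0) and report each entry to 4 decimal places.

h = [6.2633, 5.5160, 6.2206, 0.0000, 6.7687, 6.6548]

First-step conditioning: h[3] = 0; for i ≠ 3, h[i] = 1 + Σ_k P[i][k]·h[k].
  h[0] = 1 + 1/4·h[0] + 1/12·h[1] + 1/4·h[2] + 1/6·h[4] + 1/12·h[5]
  h[1] = 1 + 1/12·h[0] + 1/3·h[1] + 1/6·h[2] + 1/12·h[4] + 1/12·h[5]
  h[2] = 1 + 1/12·h[0] + 1/4·h[1] + 1/12·h[2] + 1/4·h[4] + 1/6·h[5]
  h[4] = 1 + 1/4·h[0] + 1/6·h[1] + 1/6·h[2] + 1/4·h[4] + 1/12·h[5]
  h[5] = 1 + 1/4·h[0] + 1/4·h[1] + 1/6·h[2] + 1/12·h[4] + 1/6·h[5]
Solving the 5×5 linear system over states ≠ 3 gives exactly h = [1760/281, 1550/281, 1748/281, 0, 1902/281, 1870/281] (h[3] = 0 is the target).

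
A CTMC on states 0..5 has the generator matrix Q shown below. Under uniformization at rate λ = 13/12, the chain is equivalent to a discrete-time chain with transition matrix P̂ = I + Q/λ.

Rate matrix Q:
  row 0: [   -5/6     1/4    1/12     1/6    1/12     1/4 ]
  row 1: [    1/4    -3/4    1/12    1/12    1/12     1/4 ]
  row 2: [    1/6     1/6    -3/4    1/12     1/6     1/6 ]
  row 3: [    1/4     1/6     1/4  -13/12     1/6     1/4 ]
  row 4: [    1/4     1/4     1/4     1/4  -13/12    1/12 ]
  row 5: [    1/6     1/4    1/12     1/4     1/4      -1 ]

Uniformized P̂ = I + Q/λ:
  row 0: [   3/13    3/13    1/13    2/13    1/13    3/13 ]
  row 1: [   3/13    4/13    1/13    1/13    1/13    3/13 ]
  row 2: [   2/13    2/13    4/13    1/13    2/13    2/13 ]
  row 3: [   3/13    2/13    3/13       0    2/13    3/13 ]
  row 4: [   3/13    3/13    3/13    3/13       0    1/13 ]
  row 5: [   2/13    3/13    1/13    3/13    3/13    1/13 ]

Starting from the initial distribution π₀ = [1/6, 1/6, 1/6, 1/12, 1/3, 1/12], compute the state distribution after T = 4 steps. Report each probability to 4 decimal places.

t=0: π = [0.1667, 0.1667, 0.1667, 0.0833, 0.3333, 0.0833]
t=1: π = [0.2115, 0.2244, 0.1795, 0.1474, 0.0833, 0.1538]
t=2: π = [0.2051, 0.2229, 0.1538, 0.1183, 0.1193, 0.1805]
t=3: π = [0.2051, 0.2270, 0.1490, 0.1297, 0.1164, 0.1728]
t=4: π = [0.2060, 0.2268, 0.1492, 0.1272, 0.1160, 0.1748]

π = [0.2060, 0.2268, 0.1492, 0.1272, 0.1160, 0.1748]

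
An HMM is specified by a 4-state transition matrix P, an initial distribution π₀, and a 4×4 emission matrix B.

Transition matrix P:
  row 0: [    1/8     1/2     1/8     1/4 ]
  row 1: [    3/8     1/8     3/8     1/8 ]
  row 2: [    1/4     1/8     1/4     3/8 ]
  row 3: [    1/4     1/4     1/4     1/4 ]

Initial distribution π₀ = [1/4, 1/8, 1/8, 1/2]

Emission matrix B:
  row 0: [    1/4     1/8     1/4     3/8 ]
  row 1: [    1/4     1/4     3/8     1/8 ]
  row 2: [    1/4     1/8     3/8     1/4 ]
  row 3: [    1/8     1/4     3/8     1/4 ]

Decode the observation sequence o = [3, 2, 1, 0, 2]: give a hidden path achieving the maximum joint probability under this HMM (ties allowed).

path = [3, 0, 1, 0, 1]

t=0: δ = [9.375e-02, 1.562e-02, 3.125e-02, 1.250e-01]  (obs o_0=3)
t=1: δ = [7.812e-03, 1.758e-02, 1.172e-02, 1.172e-02]  ψ = [3, 0, 3, 3]  (obs o_1=2)
t=2: δ = [8.240e-04, 9.766e-04, 8.240e-04, 1.099e-03]  ψ = [1, 0, 1, 2]  (obs o_2=1)
t=3: δ = [9.155e-05, 1.030e-04, 9.155e-05, 3.862e-05]  ψ = [1, 0, 1, 2]  (obs o_3=0)
t=4: δ = [9.656e-06, 1.717e-05, 1.448e-05, 1.287e-05]  ψ = [1, 0, 1, 2]  (obs o_4=2)
backtrack: best end state = 1; path = [3, 0, 1, 0, 1]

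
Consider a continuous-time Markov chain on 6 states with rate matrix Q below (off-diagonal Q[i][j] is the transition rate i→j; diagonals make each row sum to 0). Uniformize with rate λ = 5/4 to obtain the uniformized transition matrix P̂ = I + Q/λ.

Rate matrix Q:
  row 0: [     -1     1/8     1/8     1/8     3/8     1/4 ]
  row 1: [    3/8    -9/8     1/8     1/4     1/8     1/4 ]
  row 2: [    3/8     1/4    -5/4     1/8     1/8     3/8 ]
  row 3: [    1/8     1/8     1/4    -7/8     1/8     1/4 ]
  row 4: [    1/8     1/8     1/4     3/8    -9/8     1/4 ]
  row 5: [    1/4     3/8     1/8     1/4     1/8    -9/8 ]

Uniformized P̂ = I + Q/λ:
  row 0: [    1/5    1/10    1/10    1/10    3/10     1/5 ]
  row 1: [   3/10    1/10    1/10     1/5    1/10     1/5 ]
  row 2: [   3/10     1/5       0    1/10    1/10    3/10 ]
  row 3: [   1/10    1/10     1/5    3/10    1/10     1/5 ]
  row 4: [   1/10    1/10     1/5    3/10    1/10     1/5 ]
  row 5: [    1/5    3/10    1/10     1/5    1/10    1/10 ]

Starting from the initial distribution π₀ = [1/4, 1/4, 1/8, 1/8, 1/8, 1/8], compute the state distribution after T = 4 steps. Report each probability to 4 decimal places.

π = [0.1931, 0.1508, 0.1219, 0.2026, 0.1386, 0.1929]

t=0: π = [0.2500, 0.2500, 0.1250, 0.1250, 0.1250, 0.1250]
t=1: π = [0.2125, 0.1375, 0.1125, 0.1875, 0.1500, 0.2000]
t=2: π = [0.1913, 0.1513, 0.1225, 0.2013, 0.1425, 0.1913]
t=3: π = [0.1930, 0.1505, 0.1221, 0.2030, 0.1383, 0.1931]
t=4: π = [0.1931, 0.1508, 0.1219, 0.2026, 0.1386, 0.1929]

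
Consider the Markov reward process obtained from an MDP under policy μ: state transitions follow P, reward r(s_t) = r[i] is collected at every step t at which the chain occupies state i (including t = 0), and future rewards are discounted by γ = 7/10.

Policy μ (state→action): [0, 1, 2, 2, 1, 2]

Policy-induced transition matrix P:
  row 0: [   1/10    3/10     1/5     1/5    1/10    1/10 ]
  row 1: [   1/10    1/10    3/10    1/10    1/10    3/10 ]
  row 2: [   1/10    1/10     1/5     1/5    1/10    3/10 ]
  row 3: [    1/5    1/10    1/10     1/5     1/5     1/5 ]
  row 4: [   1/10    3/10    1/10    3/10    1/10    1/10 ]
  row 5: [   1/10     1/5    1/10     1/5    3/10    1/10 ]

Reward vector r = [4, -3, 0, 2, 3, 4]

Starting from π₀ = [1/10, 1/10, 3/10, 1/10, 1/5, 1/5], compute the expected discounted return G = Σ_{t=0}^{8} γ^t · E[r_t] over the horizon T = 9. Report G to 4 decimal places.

t=0: π = [0.1000, 0.1000, 0.3000, 0.1000, 0.2000, 0.2000], E[r] = 1.7000, γ^t·E[r] = 1.700000, running G = 1.700000
t=1: π = [0.1100, 0.1800, 0.1600, 0.2100, 0.1500, 0.1900], E[r] = 1.5300, γ^t·E[r] = 1.071000, running G = 2.771000
t=2: π = [0.1210, 0.1710, 0.1630, 0.1970, 0.1590, 0.1890], E[r] = 1.5980, γ^t·E[r] = 0.783020, running G = 3.554020
t=3: π = [0.1197, 0.1749, 0.1626, 0.1988, 0.1575, 0.1865], E[r] = 1.5702, γ^t·E[r] = 0.538579, running G = 4.092599
t=4: π = [0.1199, 0.1741, 0.1632, 0.1983, 0.1572, 0.1874], E[r] = 1.5748, γ^t·E[r] = 0.378117, running G = 4.470715
t=5: π = [0.1198, 0.1742, 0.1631, 0.1983, 0.1573, 0.1873], E[r] = 1.5745, γ^t·E[r] = 0.264630, running G = 4.735345
t=6: π = [0.1198, 0.1742, 0.1631, 0.1983, 0.1573, 0.1873], E[r] = 1.5745, γ^t·E[r] = 0.185238, running G = 4.920584
t=7: π = [0.1198, 0.1742, 0.1631, 0.1983, 0.1573, 0.1873], E[r] = 1.5745, γ^t·E[r] = 0.129668, running G = 5.050251
t=8: π = [0.1198, 0.1742, 0.1631, 0.1983, 0.1573, 0.1873], E[r] = 1.5745, γ^t·E[r] = 0.090767, running G = 5.141019

G = 5.1410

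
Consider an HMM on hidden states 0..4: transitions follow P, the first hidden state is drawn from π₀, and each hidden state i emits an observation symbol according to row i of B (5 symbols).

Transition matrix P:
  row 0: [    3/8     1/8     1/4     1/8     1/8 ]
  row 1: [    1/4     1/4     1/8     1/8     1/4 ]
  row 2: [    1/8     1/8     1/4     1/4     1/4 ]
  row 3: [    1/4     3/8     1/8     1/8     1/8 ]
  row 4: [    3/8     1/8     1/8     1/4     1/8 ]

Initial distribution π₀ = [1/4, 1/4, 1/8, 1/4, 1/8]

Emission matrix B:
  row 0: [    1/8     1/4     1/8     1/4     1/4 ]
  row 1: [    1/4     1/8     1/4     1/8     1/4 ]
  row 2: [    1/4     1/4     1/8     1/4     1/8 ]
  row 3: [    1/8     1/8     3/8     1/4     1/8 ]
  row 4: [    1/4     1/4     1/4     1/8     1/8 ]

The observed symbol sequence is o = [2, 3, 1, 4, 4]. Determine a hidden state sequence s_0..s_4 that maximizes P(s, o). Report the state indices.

t=0: δ = [3.125e-02, 6.250e-02, 1.562e-02, 9.375e-02, 3.125e-02]  (obs o_0=2)
t=1: δ = [5.859e-03, 4.395e-03, 2.930e-03, 2.930e-03, 1.953e-03]  ψ = [3, 3, 3, 3, 1]  (obs o_1=3)
t=2: δ = [5.493e-04, 1.373e-04, 3.662e-04, 9.155e-05, 2.747e-04]  ψ = [0, 1, 0, 0, 1]  (obs o_2=1)
t=3: δ = [5.150e-05, 1.717e-05, 1.717e-05, 1.144e-05, 1.144e-05]  ψ = [0, 0, 0, 2, 2]  (obs o_3=4)
t=4: δ = [4.828e-06, 1.609e-06, 1.609e-06, 8.047e-07, 8.047e-07]  ψ = [0, 0, 0, 0, 0]  (obs o_4=4)
backtrack: best end state = 0; path = [3, 0, 0, 0, 0]

path = [3, 0, 0, 0, 0]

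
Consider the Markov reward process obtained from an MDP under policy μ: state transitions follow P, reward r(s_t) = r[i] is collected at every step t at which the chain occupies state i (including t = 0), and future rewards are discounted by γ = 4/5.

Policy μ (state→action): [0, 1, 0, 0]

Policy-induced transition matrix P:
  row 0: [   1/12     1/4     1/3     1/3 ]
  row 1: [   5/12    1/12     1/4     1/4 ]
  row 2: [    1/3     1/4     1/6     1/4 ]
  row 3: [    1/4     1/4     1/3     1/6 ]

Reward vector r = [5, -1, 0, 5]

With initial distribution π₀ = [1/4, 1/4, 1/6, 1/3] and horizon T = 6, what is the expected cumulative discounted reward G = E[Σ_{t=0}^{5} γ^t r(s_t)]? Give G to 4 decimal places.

G = 8.9929

t=0: π = [0.2500, 0.2500, 0.1667, 0.3333], E[r] = 2.6667, γ^t·E[r] = 2.666667, running G = 2.666667
t=1: π = [0.2639, 0.2083, 0.2847, 0.2431], E[r] = 2.3264, γ^t·E[r] = 1.861111, running G = 4.527778
t=2: π = [0.2645, 0.2153, 0.2685, 0.2517], E[r] = 2.3657, γ^t·E[r] = 1.514074, running G = 6.041852
t=3: π = [0.2642, 0.2141, 0.2706, 0.2511], E[r] = 2.3621, γ^t·E[r] = 1.209383, running G = 7.251235
t=4: π = [0.2642, 0.2143, 0.2704, 0.2511], E[r] = 2.3622, γ^t·E[r] = 0.967559, running G = 8.218793
t=5: π = [0.2642, 0.2143, 0.2704, 0.2511], E[r] = 2.3623, γ^t·E[r] = 0.774066, running G = 8.992860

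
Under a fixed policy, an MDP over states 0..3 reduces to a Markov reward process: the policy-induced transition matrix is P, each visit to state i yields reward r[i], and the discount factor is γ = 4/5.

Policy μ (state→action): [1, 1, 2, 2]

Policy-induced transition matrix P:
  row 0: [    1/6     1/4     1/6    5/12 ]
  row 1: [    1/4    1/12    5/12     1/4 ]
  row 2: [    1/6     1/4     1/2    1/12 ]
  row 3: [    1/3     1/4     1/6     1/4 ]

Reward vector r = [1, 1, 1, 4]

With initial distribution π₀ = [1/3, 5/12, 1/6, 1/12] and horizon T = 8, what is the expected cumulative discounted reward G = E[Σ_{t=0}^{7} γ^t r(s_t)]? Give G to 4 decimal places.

G = 6.7253

t=0: π = [0.3333, 0.4167, 0.1667, 0.0833], E[r] = 1.2500, γ^t·E[r] = 1.250000, running G = 1.250000
t=1: π = [0.2153, 0.1806, 0.3264, 0.2778], E[r] = 1.8333, γ^t·E[r] = 1.466667, running G = 2.716667
t=2: π = [0.2280, 0.2199, 0.3206, 0.2315], E[r] = 1.6944, γ^t·E[r] = 1.084444, running G = 3.801111
t=3: π = [0.2236, 0.2133, 0.3285, 0.2346], E[r] = 1.7037, γ^t·E[r] = 0.872296, running G = 4.673407
t=4: π = [0.2235, 0.2144, 0.3295, 0.2325], E[r] = 1.6975, γ^t·E[r] = 0.695309, running G = 5.368716
t=5: π = [0.2233, 0.2143, 0.3301, 0.2323], E[r] = 1.6970, γ^t·E[r] = 0.556078, running G = 5.924794
t=6: π = [0.2232, 0.2143, 0.3303, 0.2322], E[r] = 1.6966, γ^t·E[r] = 0.444750, running G = 6.369545
t=7: π = [0.2232, 0.2143, 0.3303, 0.2322], E[r] = 1.6965, γ^t·E[r] = 0.355779, running G = 6.725324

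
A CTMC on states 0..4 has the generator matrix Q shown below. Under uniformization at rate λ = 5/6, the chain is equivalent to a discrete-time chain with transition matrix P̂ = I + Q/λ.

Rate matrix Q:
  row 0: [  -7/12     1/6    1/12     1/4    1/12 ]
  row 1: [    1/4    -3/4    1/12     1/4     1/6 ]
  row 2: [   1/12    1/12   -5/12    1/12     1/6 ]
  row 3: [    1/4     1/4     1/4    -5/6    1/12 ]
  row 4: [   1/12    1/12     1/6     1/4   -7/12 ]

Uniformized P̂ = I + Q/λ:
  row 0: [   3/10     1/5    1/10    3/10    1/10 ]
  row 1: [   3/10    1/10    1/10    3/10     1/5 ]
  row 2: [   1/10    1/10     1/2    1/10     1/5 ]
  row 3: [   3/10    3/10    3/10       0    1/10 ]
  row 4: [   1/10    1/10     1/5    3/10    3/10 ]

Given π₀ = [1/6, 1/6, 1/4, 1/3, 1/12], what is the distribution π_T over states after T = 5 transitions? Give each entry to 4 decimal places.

π = [0.2126, 0.1595, 0.2598, 0.1907, 0.1773]

t=0: π = [0.1667, 0.1667, 0.2500, 0.3333, 0.0833]
t=1: π = [0.2333, 0.1833, 0.2750, 0.1500, 0.1583]
t=2: π = [0.2133, 0.1533, 0.2558, 0.2000, 0.1775]
t=3: π = [0.2133, 0.1613, 0.2601, 0.1888, 0.1764]
t=4: π = [0.2127, 0.1591, 0.2594, 0.1913, 0.1774]
t=5: π = [0.2126, 0.1595, 0.2598, 0.1907, 0.1773]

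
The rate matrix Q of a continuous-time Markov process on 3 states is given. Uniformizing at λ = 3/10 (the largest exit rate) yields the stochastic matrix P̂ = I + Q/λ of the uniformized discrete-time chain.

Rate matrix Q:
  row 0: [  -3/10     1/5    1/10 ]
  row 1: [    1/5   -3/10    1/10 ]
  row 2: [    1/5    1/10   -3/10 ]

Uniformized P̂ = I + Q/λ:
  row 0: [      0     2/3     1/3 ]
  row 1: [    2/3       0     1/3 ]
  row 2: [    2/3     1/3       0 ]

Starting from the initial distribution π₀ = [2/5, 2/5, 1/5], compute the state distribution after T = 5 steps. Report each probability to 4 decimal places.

π = [0.4000, 0.3498, 0.2502]

t=0: π = [0.4000, 0.4000, 0.2000]
t=1: π = [0.4000, 0.3333, 0.2667]
t=2: π = [0.4000, 0.3556, 0.2444]
t=3: π = [0.4000, 0.3481, 0.2519]
t=4: π = [0.4000, 0.3506, 0.2494]
t=5: π = [0.4000, 0.3498, 0.2502]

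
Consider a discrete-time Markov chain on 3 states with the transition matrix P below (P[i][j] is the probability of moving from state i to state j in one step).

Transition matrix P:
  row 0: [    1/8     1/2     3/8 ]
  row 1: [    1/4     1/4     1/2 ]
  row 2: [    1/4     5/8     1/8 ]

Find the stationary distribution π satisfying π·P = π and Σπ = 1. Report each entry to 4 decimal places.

Balance equations π_j = Σ_i π_i·P[i][j]:
  π_0 = 1/8·π_0 + 1/4·π_1 + 1/4·π_2
  π_1 = 1/2·π_0 + 1/4·π_1 + 5/8·π_2
  normalize: π_0 + π_1 + π_2 = 1
Solving the linear system gives exactly π = [2/9, 43/99, 34/99].

π = [0.2222, 0.4343, 0.3434]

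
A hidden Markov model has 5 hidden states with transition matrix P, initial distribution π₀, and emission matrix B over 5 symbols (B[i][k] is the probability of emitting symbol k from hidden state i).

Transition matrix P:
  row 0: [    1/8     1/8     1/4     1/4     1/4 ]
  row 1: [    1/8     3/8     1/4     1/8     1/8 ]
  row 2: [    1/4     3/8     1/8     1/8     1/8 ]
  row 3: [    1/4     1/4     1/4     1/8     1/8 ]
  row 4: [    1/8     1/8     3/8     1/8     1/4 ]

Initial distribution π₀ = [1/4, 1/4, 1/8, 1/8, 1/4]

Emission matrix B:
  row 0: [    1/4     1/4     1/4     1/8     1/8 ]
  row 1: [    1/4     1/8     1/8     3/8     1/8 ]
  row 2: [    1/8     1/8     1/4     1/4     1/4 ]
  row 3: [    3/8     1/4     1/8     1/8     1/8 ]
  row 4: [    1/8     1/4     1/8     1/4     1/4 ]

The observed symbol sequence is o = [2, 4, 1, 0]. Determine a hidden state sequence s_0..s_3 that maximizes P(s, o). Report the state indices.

t=0: δ = [6.250e-02, 3.125e-02, 3.125e-02, 1.562e-02, 3.125e-02]  (obs o_0=2)
t=1: δ = [9.766e-04, 1.465e-03, 3.906e-03, 1.953e-03, 3.906e-03]  ψ = [0, 1, 0, 0, 0]  (obs o_1=4)
t=2: δ = [2.441e-04, 1.831e-04, 1.831e-04, 1.221e-04, 2.441e-04]  ψ = [2, 2, 4, 2, 4]  (obs o_2=1)
t=3: δ = [1.144e-05, 1.717e-05, 1.144e-05, 2.289e-05, 7.629e-06]  ψ = [2, 1, 4, 0, 0]  (obs o_3=0)
backtrack: best end state = 3; path = [0, 2, 0, 3]

path = [0, 2, 0, 3]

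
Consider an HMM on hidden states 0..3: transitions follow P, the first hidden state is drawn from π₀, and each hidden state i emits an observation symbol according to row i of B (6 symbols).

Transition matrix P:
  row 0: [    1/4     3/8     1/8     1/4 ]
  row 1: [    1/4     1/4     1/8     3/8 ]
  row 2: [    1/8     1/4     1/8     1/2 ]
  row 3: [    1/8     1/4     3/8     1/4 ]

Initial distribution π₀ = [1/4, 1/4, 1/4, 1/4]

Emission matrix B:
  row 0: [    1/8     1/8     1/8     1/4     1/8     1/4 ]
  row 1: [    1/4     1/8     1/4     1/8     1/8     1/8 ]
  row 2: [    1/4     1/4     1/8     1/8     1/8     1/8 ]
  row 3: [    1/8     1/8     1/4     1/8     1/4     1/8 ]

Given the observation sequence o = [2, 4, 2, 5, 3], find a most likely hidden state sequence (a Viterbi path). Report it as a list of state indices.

path = [1, 3, 1, 0, 0]

t=0: δ = [3.125e-02, 6.250e-02, 3.125e-02, 6.250e-02]  (obs o_0=2)
t=1: δ = [1.953e-03, 1.953e-03, 2.930e-03, 5.859e-03]  ψ = [1, 1, 3, 1]  (obs o_1=4)
t=2: δ = [9.155e-05, 3.662e-04, 2.747e-04, 3.662e-04]  ψ = [3, 3, 3, 2]  (obs o_2=2)
t=3: δ = [2.289e-05, 1.144e-05, 1.717e-05, 1.717e-05]  ψ = [1, 1, 3, 1]  (obs o_3=5)
t=4: δ = [1.431e-06, 1.073e-06, 8.047e-07, 1.073e-06]  ψ = [0, 0, 3, 2]  (obs o_4=3)
backtrack: best end state = 0; path = [1, 3, 1, 0, 0]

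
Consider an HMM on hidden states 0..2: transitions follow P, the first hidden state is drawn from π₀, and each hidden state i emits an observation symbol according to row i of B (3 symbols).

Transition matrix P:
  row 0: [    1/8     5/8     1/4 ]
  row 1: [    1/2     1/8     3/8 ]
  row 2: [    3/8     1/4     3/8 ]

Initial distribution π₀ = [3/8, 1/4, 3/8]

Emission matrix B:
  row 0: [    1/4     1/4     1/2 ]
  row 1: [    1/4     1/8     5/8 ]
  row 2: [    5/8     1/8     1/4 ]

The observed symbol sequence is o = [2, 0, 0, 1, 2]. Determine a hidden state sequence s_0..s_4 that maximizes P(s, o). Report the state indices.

t=0: δ = [1.875e-01, 1.562e-01, 9.375e-02]  (obs o_0=2)
t=1: δ = [1.953e-02, 2.930e-02, 3.662e-02]  ψ = [1, 0, 1]  (obs o_1=0)
t=2: δ = [3.662e-03, 3.052e-03, 8.583e-03]  ψ = [1, 0, 2]  (obs o_2=0)
t=3: δ = [8.047e-04, 2.861e-04, 4.023e-04]  ψ = [2, 0, 2]  (obs o_3=1)
t=4: δ = [7.544e-05, 3.143e-04, 5.029e-05]  ψ = [2, 0, 0]  (obs o_4=2)
backtrack: best end state = 1; path = [1, 2, 2, 0, 1]

path = [1, 2, 2, 0, 1]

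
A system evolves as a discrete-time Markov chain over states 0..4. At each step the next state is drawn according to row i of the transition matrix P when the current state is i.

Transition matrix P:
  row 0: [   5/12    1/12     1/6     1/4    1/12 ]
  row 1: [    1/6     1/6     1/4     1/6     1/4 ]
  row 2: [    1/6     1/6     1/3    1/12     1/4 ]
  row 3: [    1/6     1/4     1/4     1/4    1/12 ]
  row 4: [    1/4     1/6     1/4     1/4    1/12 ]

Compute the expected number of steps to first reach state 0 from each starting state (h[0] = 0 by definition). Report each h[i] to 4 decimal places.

First-step conditioning: h[0] = 0; for i ≠ 0, h[i] = 1 + Σ_k P[i][k]·h[k].
  h[1] = 1 + 1/6·h[1] + 1/4·h[2] + 1/6·h[3] + 1/4·h[4]
  h[2] = 1 + 1/6·h[1] + 1/3·h[2] + 1/12·h[3] + 1/4·h[4]
  h[3] = 1 + 1/4·h[1] + 1/4·h[2] + 1/4·h[3] + 1/12·h[4]
  h[4] = 1 + 1/6·h[1] + 1/4·h[2] + 1/4·h[3] + 1/12·h[4]
Solving the 4×4 linear system over states ≠ 0 gives exactly h = [0, 1584/289, 20568/3757, 20856/3757, 19140/3757] (h[0] = 0 is the target).

h = [0.0000, 5.4810, 5.4746, 5.5512, 5.0945]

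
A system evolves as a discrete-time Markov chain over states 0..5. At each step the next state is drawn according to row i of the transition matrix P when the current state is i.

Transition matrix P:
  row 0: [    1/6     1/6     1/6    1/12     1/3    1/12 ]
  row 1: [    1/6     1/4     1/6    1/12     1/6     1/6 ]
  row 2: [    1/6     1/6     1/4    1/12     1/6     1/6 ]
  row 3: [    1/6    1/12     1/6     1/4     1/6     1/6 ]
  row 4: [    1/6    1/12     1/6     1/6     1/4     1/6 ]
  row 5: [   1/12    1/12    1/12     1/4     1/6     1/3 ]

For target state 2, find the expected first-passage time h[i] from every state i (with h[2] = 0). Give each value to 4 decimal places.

h = [6.5556, 6.6111, 0.0000, 6.6111, 6.6111, 7.2778]

First-step conditioning: h[2] = 0; for i ≠ 2, h[i] = 1 + Σ_k P[i][k]·h[k].
  h[0] = 1 + 1/6·h[0] + 1/6·h[1] + 1/12·h[3] + 1/3·h[4] + 1/12·h[5]
  h[1] = 1 + 1/6·h[0] + 1/4·h[1] + 1/12·h[3] + 1/6·h[4] + 1/6·h[5]
  h[3] = 1 + 1/6·h[0] + 1/12·h[1] + 1/4·h[3] + 1/6·h[4] + 1/6·h[5]
  h[4] = 1 + 1/6·h[0] + 1/12·h[1] + 1/6·h[3] + 1/4·h[4] + 1/6·h[5]
  h[5] = 1 + 1/12·h[0] + 1/12·h[1] + 1/4·h[3] + 1/6·h[4] + 1/3·h[5]
Solving the 5×5 linear system over states ≠ 2 gives exactly h = [59/9, 119/18, 0, 119/18, 119/18, 131/18] (h[2] = 0 is the target).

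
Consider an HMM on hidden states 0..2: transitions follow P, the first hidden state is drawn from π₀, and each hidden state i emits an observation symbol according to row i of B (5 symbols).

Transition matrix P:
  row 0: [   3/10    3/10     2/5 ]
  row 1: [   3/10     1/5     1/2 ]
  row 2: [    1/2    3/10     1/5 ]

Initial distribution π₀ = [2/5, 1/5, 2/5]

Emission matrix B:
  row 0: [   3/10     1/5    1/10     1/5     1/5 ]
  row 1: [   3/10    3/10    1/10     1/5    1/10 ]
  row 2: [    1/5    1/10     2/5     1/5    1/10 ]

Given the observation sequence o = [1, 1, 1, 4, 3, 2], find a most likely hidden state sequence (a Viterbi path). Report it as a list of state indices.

path = [0, 1, 2, 0, 1, 2]

t=0: δ = [8.000e-02, 6.000e-02, 4.000e-02]  (obs o_0=1)
t=1: δ = [4.800e-03, 7.200e-03, 3.200e-03]  ψ = [0, 0, 0]  (obs o_1=1)
t=2: δ = [4.320e-04, 4.320e-04, 3.600e-04]  ψ = [1, 0, 1]  (obs o_2=1)
t=3: δ = [3.600e-05, 1.296e-05, 2.160e-05]  ψ = [2, 0, 1]  (obs o_3=4)
t=4: δ = [2.160e-06, 2.160e-06, 2.880e-06]  ψ = [0, 0, 0]  (obs o_4=3)
t=5: δ = [1.440e-07, 8.640e-08, 4.320e-07]  ψ = [2, 2, 1]  (obs o_5=2)
backtrack: best end state = 2; path = [0, 1, 2, 0, 1, 2]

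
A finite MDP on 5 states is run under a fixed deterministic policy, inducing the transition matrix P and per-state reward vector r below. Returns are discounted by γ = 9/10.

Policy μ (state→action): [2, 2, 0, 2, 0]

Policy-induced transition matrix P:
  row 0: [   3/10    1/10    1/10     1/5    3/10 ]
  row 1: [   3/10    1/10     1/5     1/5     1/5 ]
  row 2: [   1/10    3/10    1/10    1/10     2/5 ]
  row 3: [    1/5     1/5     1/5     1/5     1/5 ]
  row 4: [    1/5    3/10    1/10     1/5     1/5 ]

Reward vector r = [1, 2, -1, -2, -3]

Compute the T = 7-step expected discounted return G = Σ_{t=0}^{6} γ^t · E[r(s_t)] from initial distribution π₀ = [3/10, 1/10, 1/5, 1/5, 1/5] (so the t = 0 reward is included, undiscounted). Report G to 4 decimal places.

G = -3.4302

t=0: π = [0.3000, 0.1000, 0.2000, 0.2000, 0.2000], E[r] = -0.7000, γ^t·E[r] = -0.700000, running G = -0.700000
t=1: π = [0.2200, 0.2000, 0.1300, 0.1800, 0.2700], E[r] = -0.6800, γ^t·E[r] = -0.612000, running G = -1.312000
t=2: π = [0.2290, 0.1980, 0.1380, 0.1870, 0.2480], E[r] = -0.6310, γ^t·E[r] = -0.511110, running G = -1.823110
t=3: π = [0.2289, 0.1959, 0.1385, 0.1862, 0.2505], E[r] = -0.6417, γ^t·E[r] = -0.467799, running G = -2.290909
t=4: π = [0.2286, 0.1964, 0.1382, 0.1862, 0.2506], E[r] = -0.6408, γ^t·E[r] = -0.420435, running G = -2.711345
t=5: π = [0.2287, 0.1964, 0.1383, 0.1862, 0.2505], E[r] = -0.6407, γ^t·E[r] = -0.378325, running G = -3.089669
t=6: π = [0.2287, 0.1964, 0.1383, 0.1862, 0.2505], E[r] = -0.6407, γ^t·E[r] = -0.340517, running G = -3.430186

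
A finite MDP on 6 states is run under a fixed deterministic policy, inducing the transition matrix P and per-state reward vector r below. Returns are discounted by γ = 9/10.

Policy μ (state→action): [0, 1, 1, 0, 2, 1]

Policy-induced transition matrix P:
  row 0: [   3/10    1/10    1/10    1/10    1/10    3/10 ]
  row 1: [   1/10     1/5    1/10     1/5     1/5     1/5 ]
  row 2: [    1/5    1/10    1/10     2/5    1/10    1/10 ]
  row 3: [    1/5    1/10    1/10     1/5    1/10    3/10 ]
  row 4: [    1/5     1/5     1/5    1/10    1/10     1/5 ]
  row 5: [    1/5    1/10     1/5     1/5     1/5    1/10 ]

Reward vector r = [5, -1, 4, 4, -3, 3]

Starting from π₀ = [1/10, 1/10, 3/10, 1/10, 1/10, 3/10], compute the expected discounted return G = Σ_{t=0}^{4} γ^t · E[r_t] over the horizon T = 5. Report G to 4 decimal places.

G = 10.1913

t=0: π = [0.1000, 0.1000, 0.3000, 0.1000, 0.1000, 0.3000], E[r] = 2.6000, γ^t·E[r] = 2.600000, running G = 2.600000
t=1: π = [0.2000, 0.1200, 0.1400, 0.2400, 0.1400, 0.1600], E[r] = 2.4600, γ^t·E[r] = 2.214000, running G = 4.814000
t=2: π = [0.2080, 0.1260, 0.1300, 0.1940, 0.1280, 0.2140], E[r] = 2.4680, γ^t·E[r] = 1.999080, running G = 6.813080
t=3: π = [0.2082, 0.1254, 0.1342, 0.1924, 0.1340, 0.2058], E[r] = 2.4374, γ^t·E[r] = 1.776865, running G = 8.589945
t=4: π = [0.2083, 0.1259, 0.1340, 0.1926, 0.1331, 0.2061], E[r] = 2.4407, γ^t·E[r] = 1.601330, running G = 10.191275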